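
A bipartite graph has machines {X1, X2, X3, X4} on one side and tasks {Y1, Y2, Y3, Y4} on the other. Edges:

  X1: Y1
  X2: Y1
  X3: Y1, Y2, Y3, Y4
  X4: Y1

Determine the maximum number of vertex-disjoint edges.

2

Unit-capacity flow: source→left, listed edges, right→sink; max matching = max flow.
Augmenting path X1→Y1 (+1); matched 1.
Augmenting path X3→Y2 (+1); matched 2.
No augmenting path remains; maximum matching = 2.
König certificate: {X3, Y1} is a vertex cover of size 2 (every listed pair touches it), so no matching can be larger.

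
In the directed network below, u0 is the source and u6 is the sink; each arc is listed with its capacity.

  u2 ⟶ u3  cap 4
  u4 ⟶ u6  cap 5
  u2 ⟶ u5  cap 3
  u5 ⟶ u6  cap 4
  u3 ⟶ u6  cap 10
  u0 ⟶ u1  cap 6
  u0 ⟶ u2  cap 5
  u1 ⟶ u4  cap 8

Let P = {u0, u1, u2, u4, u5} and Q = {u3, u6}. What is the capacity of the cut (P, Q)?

Edges leaving {u0, u1, u2, u4, u5}: u2→u3 (4), u4→u6 (5), u5→u6 (4).
Cut capacity = 4 + 5 + 4 = 13.

13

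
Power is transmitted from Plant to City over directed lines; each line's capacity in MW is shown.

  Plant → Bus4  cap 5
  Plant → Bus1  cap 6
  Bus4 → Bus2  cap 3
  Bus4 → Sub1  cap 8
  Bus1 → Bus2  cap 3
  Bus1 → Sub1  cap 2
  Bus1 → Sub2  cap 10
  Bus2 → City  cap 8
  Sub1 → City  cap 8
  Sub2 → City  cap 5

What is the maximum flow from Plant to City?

Augment Plant→Bus4→Bus2→City: bottleneck 3, flow now 3.
Augment Plant→Bus4→Sub1→City: bottleneck 2, flow now 5.
Augment Plant→Bus1→Bus2→City: bottleneck 3, flow now 8.
Augment Plant→Bus1→Sub1→City: bottleneck 2, flow now 10.
Augment Plant→Bus1→Sub2→City: bottleneck 1, flow now 11.
No augmenting path remains; maximum flow = 11.
In the residual graph, reachable from Plant: {Plant}.
Min-cut edges: Plant→Bus4 (5), Plant→Bus1 (6); capacity 5 + 6 = 11.
This cut is saturated, so no flow can exceed 11.

11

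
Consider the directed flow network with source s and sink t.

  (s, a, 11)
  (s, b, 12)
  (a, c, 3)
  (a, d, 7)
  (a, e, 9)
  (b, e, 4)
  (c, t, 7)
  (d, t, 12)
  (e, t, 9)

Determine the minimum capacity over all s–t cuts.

15

Augment s→a→c→t: bottleneck 3, flow now 3.
Augment s→a→d→t: bottleneck 7, flow now 10.
Augment s→a→e→t: bottleneck 1, flow now 11.
Augment s→b→e→t: bottleneck 4, flow now 15.
No augmenting path remains; maximum flow = 15.
By max-flow min-cut, the minimum cut capacity equals the max flow.
In the residual graph, reachable from s: {s, b}.
Min-cut edges: s→a (11), b→e (4); capacity 11 + 4 = 15.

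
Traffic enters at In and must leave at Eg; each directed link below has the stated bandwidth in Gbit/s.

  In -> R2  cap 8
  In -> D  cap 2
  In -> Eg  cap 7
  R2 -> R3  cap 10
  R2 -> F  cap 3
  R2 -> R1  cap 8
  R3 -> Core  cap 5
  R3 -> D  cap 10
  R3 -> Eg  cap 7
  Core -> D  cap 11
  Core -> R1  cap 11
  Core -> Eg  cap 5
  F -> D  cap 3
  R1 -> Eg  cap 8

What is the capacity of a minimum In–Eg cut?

15

Augment In→Eg: bottleneck 7, flow now 7.
Augment In→R2→R3→Eg: bottleneck 7, flow now 14.
Augment In→R2→R1→Eg: bottleneck 1, flow now 15.
No augmenting path remains; maximum flow = 15.
By max-flow min-cut, the minimum cut capacity equals the max flow.
In the residual graph, reachable from In: {In, D}.
Min-cut edges: In→R2 (8), In→Eg (7); capacity 8 + 7 = 15.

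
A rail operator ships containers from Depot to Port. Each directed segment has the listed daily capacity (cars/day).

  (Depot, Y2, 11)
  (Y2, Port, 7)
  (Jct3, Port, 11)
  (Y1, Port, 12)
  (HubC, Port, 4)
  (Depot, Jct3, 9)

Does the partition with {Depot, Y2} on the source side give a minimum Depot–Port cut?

Given cut capacity: 9 + 7 = 16.
Augment Depot→Y2→Port: bottleneck 7, flow now 7.
Augment Depot→Jct3→Port: bottleneck 9, flow now 16.
No augmenting path remains; maximum flow = 16.
Cut capacity 16 equals the max flow, so it is a minimum cut.

Yes — it is a minimum cut (capacity 16).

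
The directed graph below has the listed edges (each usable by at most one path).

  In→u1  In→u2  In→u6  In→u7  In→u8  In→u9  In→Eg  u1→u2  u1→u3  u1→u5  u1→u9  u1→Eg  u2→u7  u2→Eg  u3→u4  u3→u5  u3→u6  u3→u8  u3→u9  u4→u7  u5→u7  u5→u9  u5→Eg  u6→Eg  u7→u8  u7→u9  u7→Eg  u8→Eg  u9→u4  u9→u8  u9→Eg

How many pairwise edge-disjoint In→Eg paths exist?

Assign every edge capacity 1; by Menger, the answer equals the max flow.
Path In→Eg (+1); total 1.
Path In→u1→Eg (+1); total 2.
Path In→u2→Eg (+1); total 3.
Path In→u6→Eg (+1); total 4.
Path In→u7→Eg (+1); total 5.
Path In→u8→Eg (+1); total 6.
Path In→u9→Eg (+1); total 7.
No residual In→Eg path; max flow = 7.
Certifying cut of size 7: {In→Eg, In→u1, In→u2, In→u6, In→u7, In→u8, In→u9}.

7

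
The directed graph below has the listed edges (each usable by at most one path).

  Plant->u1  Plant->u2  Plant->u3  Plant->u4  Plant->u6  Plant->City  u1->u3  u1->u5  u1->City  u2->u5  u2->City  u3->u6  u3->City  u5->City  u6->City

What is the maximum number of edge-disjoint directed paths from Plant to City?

Assign every edge capacity 1; by Menger, the answer equals the max flow.
Path Plant→City (+1); total 1.
Path Plant→u1→City (+1); total 2.
Path Plant→u2→City (+1); total 3.
Path Plant→u3→City (+1); total 4.
Path Plant→u6→City (+1); total 5.
No residual Plant→City path; max flow = 5.
Certifying cut of size 5: {Plant→City, Plant→u1, Plant→u2, Plant→u3, Plant→u6}.

5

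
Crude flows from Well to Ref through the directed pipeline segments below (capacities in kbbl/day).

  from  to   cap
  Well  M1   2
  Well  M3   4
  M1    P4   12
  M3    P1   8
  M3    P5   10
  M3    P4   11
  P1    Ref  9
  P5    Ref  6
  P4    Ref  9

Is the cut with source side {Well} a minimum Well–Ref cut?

Yes — it is a minimum cut (capacity 6).

Given cut capacity: 2 + 4 = 6.
Augment Well→M1→P4→Ref: bottleneck 2, flow now 2.
Augment Well→M3→P1→Ref: bottleneck 4, flow now 6.
No augmenting path remains; maximum flow = 6.
Cut capacity 6 equals the max flow, so it is a minimum cut.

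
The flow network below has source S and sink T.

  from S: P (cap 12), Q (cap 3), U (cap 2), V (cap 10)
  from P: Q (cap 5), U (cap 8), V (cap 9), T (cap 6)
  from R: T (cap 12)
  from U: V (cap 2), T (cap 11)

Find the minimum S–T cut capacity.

Augment S→P→T: bottleneck 6, flow now 6.
Augment S→U→T: bottleneck 2, flow now 8.
Augment S→P→U→T: bottleneck 6, flow now 14.
No augmenting path remains; maximum flow = 14.
By max-flow min-cut, the minimum cut capacity equals the max flow.
In the residual graph, reachable from S: {S, Q, V}.
Min-cut edges: S→P (12), S→U (2); capacity 12 + 2 = 14.

14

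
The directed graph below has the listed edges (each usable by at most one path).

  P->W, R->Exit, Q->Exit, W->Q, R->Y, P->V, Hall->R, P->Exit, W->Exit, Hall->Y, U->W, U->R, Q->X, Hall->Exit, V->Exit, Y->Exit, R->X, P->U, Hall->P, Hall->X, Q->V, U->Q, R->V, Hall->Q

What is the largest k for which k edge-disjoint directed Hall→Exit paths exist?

5

Assign every edge capacity 1; by Menger, the answer equals the max flow.
Path Hall→Exit (+1); total 1.
Path Hall→P→Exit (+1); total 2.
Path Hall→Q→Exit (+1); total 3.
Path Hall→R→Exit (+1); total 4.
Path Hall→Y→Exit (+1); total 5.
No residual Hall→Exit path; max flow = 5.
Certifying cut of size 5: {Hall→Exit, Hall→P, Hall→Q, Hall→R, Hall→Y}.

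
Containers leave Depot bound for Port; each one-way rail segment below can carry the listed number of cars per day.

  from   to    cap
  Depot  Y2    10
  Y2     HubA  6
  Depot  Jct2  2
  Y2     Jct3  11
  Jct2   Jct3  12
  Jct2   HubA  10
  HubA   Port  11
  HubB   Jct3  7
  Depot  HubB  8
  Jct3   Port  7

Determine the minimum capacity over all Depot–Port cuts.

Augment Depot→Jct2→Jct3→Port: bottleneck 2, flow now 2.
Augment Depot→Y2→Jct3→Port: bottleneck 5, flow now 7.
Augment Depot→Y2→HubA→Port: bottleneck 5, flow now 12.
Augment Depot→HubB→Jct3→Jct2→HubA→Port: bottleneck 2, flow now 14. (uses reverse residual edge)
Augment Depot→HubB→Jct3→Y2→HubA→Port: bottleneck 1, flow now 15. (uses reverse residual edge)
No augmenting path remains; maximum flow = 15.
By max-flow min-cut, the minimum cut capacity equals the max flow.
In the residual graph, reachable from Depot: {Depot, Y2, HubB, Jct3}.
Min-cut edges: Depot→Jct2 (2), Y2→HubA (6), Jct3→Port (7); capacity 2 + 6 + 7 = 15.

15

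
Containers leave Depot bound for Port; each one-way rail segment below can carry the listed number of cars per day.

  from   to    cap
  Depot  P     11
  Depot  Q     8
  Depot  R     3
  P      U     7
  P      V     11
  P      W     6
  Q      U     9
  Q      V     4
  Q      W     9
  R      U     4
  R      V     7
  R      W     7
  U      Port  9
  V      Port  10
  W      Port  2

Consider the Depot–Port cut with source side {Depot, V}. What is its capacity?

32

Edges leaving {Depot, V}: Depot→P (11), Depot→Q (8), Depot→R (3), V→Port (10).
Cut capacity = 11 + 8 + 3 + 10 = 32.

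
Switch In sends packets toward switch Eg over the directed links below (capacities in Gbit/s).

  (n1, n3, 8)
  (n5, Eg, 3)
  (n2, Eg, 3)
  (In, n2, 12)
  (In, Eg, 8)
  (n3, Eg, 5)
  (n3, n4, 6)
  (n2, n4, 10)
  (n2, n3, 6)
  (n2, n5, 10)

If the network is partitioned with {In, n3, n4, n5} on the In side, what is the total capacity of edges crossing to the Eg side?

28

Edges leaving {In, n3, n4, n5}: In→n2 (12), In→Eg (8), n3→Eg (5), n5→Eg (3).
Cut capacity = 12 + 8 + 5 + 3 = 28.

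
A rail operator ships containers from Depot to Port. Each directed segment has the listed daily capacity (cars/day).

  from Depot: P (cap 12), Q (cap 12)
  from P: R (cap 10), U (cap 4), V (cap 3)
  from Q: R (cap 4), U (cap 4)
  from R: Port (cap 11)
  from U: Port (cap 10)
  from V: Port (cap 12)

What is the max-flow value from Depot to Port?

20

Augment Depot→P→R→Port: bottleneck 10, flow now 10.
Augment Depot→P→U→Port: bottleneck 2, flow now 12.
Augment Depot→Q→R→Port: bottleneck 1, flow now 13.
Augment Depot→Q→U→Port: bottleneck 4, flow now 17.
Augment Depot→Q→R→P→U→Port: bottleneck 2, flow now 19. (uses reverse residual edge)
Augment Depot→Q→R→P→V→Port: bottleneck 1, flow now 20. (uses reverse residual edge)
No augmenting path remains; maximum flow = 20.
In the residual graph, reachable from Depot: {Depot, Q}.
Min-cut edges: Depot→P (12), Q→R (4), Q→U (4); capacity 12 + 4 + 4 = 20.
This cut is saturated, so no flow can exceed 20.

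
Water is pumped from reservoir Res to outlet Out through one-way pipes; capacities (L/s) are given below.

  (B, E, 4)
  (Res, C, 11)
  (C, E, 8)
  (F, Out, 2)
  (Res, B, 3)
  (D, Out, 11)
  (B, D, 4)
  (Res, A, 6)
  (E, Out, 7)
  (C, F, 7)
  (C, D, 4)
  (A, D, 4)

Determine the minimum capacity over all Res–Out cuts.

18

Augment Res→A→D→Out: bottleneck 4, flow now 4.
Augment Res→B→D→Out: bottleneck 3, flow now 7.
Augment Res→C→D→Out: bottleneck 4, flow now 11.
Augment Res→C→E→Out: bottleneck 7, flow now 18.
No augmenting path remains; maximum flow = 18.
By max-flow min-cut, the minimum cut capacity equals the max flow.
In the residual graph, reachable from Res: {Res, A}.
Min-cut edges: Res→B (3), Res→C (11), A→D (4); capacity 3 + 11 + 4 = 18.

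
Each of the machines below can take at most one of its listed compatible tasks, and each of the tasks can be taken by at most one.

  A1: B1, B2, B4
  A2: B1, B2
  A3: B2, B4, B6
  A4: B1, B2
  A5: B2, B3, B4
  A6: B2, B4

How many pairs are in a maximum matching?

5

Unit-capacity flow: source→left, listed edges, right→sink; max matching = max flow.
Augmenting path A1→B1 (+1); matched 1.
Augmenting path A2→B2 (+1); matched 2.
Augmenting path A3→B4 (+1); matched 3.
Augmenting path A5→B3 (+1); matched 4.
Augmenting path A6→B4→A3→B6 (+1); matched 5.
No augmenting path remains; maximum matching = 5.
König certificate: {A3, A5, B1, B2, B4} is a vertex cover of size 5 (every listed pair touches it), so no matching can be larger.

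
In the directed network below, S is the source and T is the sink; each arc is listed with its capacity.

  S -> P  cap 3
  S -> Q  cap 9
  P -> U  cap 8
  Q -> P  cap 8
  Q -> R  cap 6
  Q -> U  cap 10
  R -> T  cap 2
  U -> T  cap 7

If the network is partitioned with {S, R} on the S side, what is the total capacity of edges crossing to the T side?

14

Edges leaving {S, R}: S→P (3), S→Q (9), R→T (2).
Cut capacity = 3 + 9 + 2 = 14.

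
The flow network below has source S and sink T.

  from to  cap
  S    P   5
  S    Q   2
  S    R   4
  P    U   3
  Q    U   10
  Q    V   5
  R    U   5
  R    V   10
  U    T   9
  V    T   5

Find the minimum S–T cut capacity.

9

Augment S→P→U→T: bottleneck 3, flow now 3.
Augment S→Q→U→T: bottleneck 2, flow now 5.
Augment S→R→U→T: bottleneck 4, flow now 9.
No augmenting path remains; maximum flow = 9.
By max-flow min-cut, the minimum cut capacity equals the max flow.
In the residual graph, reachable from S: {S, P}.
Min-cut edges: S→Q (2), S→R (4), P→U (3); capacity 2 + 4 + 3 = 9.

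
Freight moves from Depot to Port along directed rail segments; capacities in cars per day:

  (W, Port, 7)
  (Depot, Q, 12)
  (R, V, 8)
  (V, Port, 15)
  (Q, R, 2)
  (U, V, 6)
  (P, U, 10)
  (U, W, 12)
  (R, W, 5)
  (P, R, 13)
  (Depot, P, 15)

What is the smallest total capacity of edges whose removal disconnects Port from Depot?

17

Augment Depot→P→R→V→Port: bottleneck 8, flow now 8.
Augment Depot→P→R→W→Port: bottleneck 5, flow now 13.
Augment Depot→P→U→V→Port: bottleneck 2, flow now 15.
Augment Depot→Q→R→P→U→V→Port: bottleneck 2, flow now 17. (uses reverse residual edge)
No augmenting path remains; maximum flow = 17.
By max-flow min-cut, the minimum cut capacity equals the max flow.
In the residual graph, reachable from Depot: {Depot, Q}.
Min-cut edges: Depot→P (15), Q→R (2); capacity 15 + 2 = 17.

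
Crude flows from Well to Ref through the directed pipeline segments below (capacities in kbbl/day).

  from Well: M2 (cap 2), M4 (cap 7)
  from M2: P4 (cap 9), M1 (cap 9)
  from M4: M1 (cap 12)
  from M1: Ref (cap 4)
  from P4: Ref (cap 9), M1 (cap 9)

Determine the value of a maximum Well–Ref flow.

6

Augment Well→M2→M1→Ref: bottleneck 2, flow now 2.
Augment Well→M4→M1→Ref: bottleneck 2, flow now 4.
Augment Well→M4→M1→M2→P4→Ref: bottleneck 2, flow now 6. (uses reverse residual edge)
No augmenting path remains; maximum flow = 6.
In the residual graph, reachable from Well: {Well, M4, M1}.
Min-cut edges: Well→M2 (2), M1→Ref (4); capacity 2 + 4 = 6.
This cut is saturated, so no flow can exceed 6.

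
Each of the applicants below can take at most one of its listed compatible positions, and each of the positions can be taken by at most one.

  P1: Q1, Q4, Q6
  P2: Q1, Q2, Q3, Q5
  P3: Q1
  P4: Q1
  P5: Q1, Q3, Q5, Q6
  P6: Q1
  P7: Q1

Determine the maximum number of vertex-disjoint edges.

4

Unit-capacity flow: source→left, listed edges, right→sink; max matching = max flow.
Augmenting path P1→Q1 (+1); matched 1.
Augmenting path P2→Q2 (+1); matched 2.
Augmenting path P5→Q3 (+1); matched 3.
Augmenting path P3→Q1→P1→Q4 (+1); matched 4.
No augmenting path remains; maximum matching = 4.
König certificate: {P1, P2, P5, Q1} is a vertex cover of size 4 (every listed pair touches it), so no matching can be larger.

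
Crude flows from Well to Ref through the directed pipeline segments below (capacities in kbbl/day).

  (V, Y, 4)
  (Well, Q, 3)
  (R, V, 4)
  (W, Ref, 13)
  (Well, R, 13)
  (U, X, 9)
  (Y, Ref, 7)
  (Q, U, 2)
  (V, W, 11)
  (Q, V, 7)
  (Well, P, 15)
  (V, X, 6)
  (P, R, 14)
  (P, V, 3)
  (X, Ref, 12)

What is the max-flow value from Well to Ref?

10

Augment Well→P→V→W→Ref: bottleneck 3, flow now 3.
Augment Well→Q→U→X→Ref: bottleneck 2, flow now 5.
Augment Well→Q→V→W→Ref: bottleneck 1, flow now 6.
Augment Well→R→V→W→Ref: bottleneck 4, flow now 10.
No augmenting path remains; maximum flow = 10.
In the residual graph, reachable from Well: {Well, P, R}.
Min-cut edges: Well→Q (3), P→V (3), R→V (4); capacity 3 + 3 + 4 = 10.
This cut is saturated, so no flow can exceed 10.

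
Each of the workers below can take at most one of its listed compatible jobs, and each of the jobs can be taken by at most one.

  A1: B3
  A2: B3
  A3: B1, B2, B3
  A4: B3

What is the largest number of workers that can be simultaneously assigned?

Unit-capacity flow: source→left, listed edges, right→sink; max matching = max flow.
Augmenting path A1→B3 (+1); matched 1.
Augmenting path A3→B1 (+1); matched 2.
No augmenting path remains; maximum matching = 2.
König certificate: {A3, B3} is a vertex cover of size 2 (every listed pair touches it), so no matching can be larger.

2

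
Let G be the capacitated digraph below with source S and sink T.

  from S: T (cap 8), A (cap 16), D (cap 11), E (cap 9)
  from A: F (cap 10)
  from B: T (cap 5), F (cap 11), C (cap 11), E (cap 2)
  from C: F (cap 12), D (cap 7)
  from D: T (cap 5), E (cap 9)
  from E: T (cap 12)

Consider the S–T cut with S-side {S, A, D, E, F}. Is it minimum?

Yes — it is a minimum cut (capacity 25).

Given cut capacity: 8 + 5 + 12 = 25.
Augment S→T: bottleneck 8, flow now 8.
Augment S→D→T: bottleneck 5, flow now 13.
Augment S→E→T: bottleneck 9, flow now 22.
Augment S→D→E→T: bottleneck 3, flow now 25.
No augmenting path remains; maximum flow = 25.
Cut capacity 25 equals the max flow, so it is a minimum cut.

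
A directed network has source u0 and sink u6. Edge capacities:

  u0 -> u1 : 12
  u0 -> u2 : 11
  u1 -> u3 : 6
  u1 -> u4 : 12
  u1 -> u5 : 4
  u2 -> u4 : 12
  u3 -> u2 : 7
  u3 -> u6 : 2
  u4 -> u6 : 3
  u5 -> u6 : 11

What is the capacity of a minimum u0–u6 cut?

Augment u0→u1→u3→u6: bottleneck 2, flow now 2.
Augment u0→u1→u4→u6: bottleneck 3, flow now 5.
Augment u0→u1→u5→u6: bottleneck 4, flow now 9.
No augmenting path remains; maximum flow = 9.
By max-flow min-cut, the minimum cut capacity equals the max flow.
In the residual graph, reachable from u0: {u0, u1, u2, u3, u4}.
Min-cut edges: u1→u5 (4), u3→u6 (2), u4→u6 (3); capacity 4 + 2 + 3 = 9.

9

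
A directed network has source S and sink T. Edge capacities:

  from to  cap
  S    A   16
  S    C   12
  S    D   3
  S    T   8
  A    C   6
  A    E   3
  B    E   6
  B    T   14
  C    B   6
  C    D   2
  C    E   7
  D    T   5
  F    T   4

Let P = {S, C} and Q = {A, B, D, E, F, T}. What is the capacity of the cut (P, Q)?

42

Edges leaving {S, C}: S→A (16), S→D (3), S→T (8), C→B (6), C→D (2), C→E (7).
Cut capacity = 16 + 3 + 8 + 6 + 2 + 7 = 42.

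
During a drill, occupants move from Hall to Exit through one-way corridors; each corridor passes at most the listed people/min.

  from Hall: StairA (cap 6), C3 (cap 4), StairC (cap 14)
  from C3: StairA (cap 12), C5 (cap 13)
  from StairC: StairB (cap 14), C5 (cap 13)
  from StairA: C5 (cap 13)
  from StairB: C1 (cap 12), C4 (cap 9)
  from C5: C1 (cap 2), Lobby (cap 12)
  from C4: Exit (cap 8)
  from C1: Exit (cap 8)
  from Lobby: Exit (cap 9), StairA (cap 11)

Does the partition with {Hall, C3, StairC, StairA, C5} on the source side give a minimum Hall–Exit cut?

Given cut capacity: 14 + 2 + 12 = 28.
Augment Hall→C3→C5→C1→Exit: bottleneck 2, flow now 2.
Augment Hall→C3→C5→Lobby→Exit: bottleneck 2, flow now 4.
Augment Hall→StairC→StairB→C4→Exit: bottleneck 8, flow now 12.
Augment Hall→StairC→StairB→C1→Exit: bottleneck 6, flow now 18.
Augment Hall→StairA→C5→Lobby→Exit: bottleneck 6, flow now 24.
No augmenting path remains; maximum flow = 24.
In the residual graph, reachable from Hall: {Hall}.
Min-cut edges: Hall→C3 (4), Hall→StairC (14), Hall→StairA (6); capacity 4 + 14 + 6 = 24.
Cut capacity 28 exceeds the max flow 24, so it is not minimum.

No — its capacity is 28, but the minimum cut has capacity 24.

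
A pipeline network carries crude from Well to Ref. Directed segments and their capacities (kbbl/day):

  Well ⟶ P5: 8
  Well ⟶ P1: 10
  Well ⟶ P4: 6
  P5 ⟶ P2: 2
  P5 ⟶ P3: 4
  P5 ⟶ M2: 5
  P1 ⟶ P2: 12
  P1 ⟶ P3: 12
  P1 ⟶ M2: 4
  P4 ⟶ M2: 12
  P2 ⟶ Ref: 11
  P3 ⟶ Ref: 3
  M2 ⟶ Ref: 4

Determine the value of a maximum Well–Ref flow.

Augment Well→P5→P2→Ref: bottleneck 2, flow now 2.
Augment Well→P5→P3→Ref: bottleneck 3, flow now 5.
Augment Well→P5→M2→Ref: bottleneck 3, flow now 8.
Augment Well→P1→P2→Ref: bottleneck 9, flow now 17.
Augment Well→P1→M2→Ref: bottleneck 1, flow now 18.
No augmenting path remains; maximum flow = 18.
In the residual graph, reachable from Well: {Well, P5, P1, P4, P2, P3, M2}.
Min-cut edges: P2→Ref (11), P3→Ref (3), M2→Ref (4); capacity 11 + 3 + 4 = 18.
This cut is saturated, so no flow can exceed 18.

18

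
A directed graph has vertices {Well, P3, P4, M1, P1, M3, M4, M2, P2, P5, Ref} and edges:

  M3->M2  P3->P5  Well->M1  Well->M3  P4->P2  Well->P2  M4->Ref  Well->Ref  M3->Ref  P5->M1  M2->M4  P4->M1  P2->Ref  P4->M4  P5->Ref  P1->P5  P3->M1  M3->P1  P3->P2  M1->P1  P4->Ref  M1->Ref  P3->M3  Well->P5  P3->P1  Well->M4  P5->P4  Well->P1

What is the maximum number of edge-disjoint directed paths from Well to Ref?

7

Assign every edge capacity 1; by Menger, the answer equals the max flow.
Path Well→Ref (+1); total 1.
Path Well→M1→Ref (+1); total 2.
Path Well→M3→Ref (+1); total 3.
Path Well→M4→Ref (+1); total 4.
Path Well→P2→Ref (+1); total 5.
Path Well→P5→Ref (+1); total 6.
Path Well→P1→P5→P4→Ref (+1); total 7.
No residual Well→Ref path; max flow = 7.
Certifying cut of size 7: {Well→M1, Well→M3, Well→M4, Well→P1, Well→P2, Well→P5, Well→Ref}.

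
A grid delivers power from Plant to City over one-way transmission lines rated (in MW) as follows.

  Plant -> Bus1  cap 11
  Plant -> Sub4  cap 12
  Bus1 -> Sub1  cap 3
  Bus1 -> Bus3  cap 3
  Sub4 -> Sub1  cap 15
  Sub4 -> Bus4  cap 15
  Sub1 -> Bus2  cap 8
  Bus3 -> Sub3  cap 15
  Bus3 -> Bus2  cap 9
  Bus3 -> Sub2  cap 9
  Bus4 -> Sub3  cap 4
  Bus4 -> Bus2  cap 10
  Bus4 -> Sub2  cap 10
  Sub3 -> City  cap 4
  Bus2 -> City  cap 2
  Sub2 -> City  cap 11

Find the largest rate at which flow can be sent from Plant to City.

Augment Plant→Bus1→Sub1→Bus2→City: bottleneck 2, flow now 2.
Augment Plant→Bus1→Bus3→Sub3→City: bottleneck 3, flow now 5.
Augment Plant→Sub4→Bus4→Sub3→City: bottleneck 1, flow now 6.
Augment Plant→Sub4→Bus4→Sub2→City: bottleneck 10, flow now 16.
Augment Plant→Sub4→Bus4→Sub3→Bus3→Sub2→City: bottleneck 1, flow now 17. (uses reverse residual edge)
No augmenting path remains; maximum flow = 17.
In the residual graph, reachable from Plant: {Plant, Bus1, Sub1, Bus2}.
Min-cut edges: Plant→Sub4 (12), Bus1→Bus3 (3), Bus2→City (2); capacity 12 + 3 + 2 = 17.
This cut is saturated, so no flow can exceed 17.

17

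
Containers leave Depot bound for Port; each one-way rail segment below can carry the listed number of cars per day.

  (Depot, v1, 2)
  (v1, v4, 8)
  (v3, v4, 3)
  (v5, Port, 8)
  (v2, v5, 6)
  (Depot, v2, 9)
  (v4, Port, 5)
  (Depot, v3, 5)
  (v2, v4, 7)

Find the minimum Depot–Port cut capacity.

11

Augment Depot→v1→v4→Port: bottleneck 2, flow now 2.
Augment Depot→v2→v4→Port: bottleneck 3, flow now 5.
Augment Depot→v2→v5→Port: bottleneck 6, flow now 11.
No augmenting path remains; maximum flow = 11.
By max-flow min-cut, the minimum cut capacity equals the max flow.
In the residual graph, reachable from Depot: {Depot, v1, v2, v3, v4}.
Min-cut edges: v2→v5 (6), v4→Port (5); capacity 6 + 5 = 11.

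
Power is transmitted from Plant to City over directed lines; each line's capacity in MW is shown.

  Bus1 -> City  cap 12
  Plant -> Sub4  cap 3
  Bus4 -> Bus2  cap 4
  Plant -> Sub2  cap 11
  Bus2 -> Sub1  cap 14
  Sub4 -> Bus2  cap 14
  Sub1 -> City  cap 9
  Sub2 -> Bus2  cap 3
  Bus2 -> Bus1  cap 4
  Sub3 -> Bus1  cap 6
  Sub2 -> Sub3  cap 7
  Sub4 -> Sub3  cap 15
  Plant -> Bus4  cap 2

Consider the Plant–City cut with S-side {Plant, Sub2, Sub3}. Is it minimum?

Yes — it is a minimum cut (capacity 14).

Given cut capacity: 3 + 2 + 3 + 6 = 14.
Augment Plant→Sub4→Bus2→Sub1→City: bottleneck 3, flow now 3.
Augment Plant→Sub2→Bus2→Sub1→City: bottleneck 3, flow now 6.
Augment Plant→Sub2→Sub3→Bus1→City: bottleneck 6, flow now 12.
Augment Plant→Bus4→Bus2→Sub1→City: bottleneck 2, flow now 14.
No augmenting path remains; maximum flow = 14.
Cut capacity 14 equals the max flow, so it is a minimum cut.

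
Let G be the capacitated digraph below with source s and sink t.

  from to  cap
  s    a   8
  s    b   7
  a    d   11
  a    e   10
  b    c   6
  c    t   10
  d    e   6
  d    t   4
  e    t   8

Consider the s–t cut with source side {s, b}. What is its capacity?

Edges leaving {s, b}: s→a (8), b→c (6).
Cut capacity = 8 + 6 = 14.

14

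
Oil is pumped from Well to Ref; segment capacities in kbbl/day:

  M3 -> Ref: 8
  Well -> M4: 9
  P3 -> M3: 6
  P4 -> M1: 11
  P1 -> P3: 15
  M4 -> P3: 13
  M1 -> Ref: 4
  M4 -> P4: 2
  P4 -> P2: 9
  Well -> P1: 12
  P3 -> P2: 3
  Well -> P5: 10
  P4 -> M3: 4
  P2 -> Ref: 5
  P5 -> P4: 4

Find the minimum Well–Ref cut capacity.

15

Augment Well→P1→P3→P2→Ref: bottleneck 3, flow now 3.
Augment Well→P1→P3→M3→Ref: bottleneck 6, flow now 9.
Augment Well→P5→P4→M1→Ref: bottleneck 4, flow now 13.
Augment Well→M4→P4→P2→Ref: bottleneck 2, flow now 15.
No augmenting path remains; maximum flow = 15.
By max-flow min-cut, the minimum cut capacity equals the max flow.
In the residual graph, reachable from Well: {Well, P1, P5, M4, P3}.
Min-cut edges: P5→P4 (4), M4→P4 (2), P3→P2 (3), P3→M3 (6); capacity 4 + 2 + 3 + 6 = 15.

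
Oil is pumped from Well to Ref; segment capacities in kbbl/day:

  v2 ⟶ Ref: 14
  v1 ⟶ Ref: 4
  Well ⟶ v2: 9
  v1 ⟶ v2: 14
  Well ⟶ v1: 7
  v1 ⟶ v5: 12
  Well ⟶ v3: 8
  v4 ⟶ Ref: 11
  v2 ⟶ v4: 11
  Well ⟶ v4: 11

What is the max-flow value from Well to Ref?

27

Augment Well→v1→Ref: bottleneck 4, flow now 4.
Augment Well→v2→Ref: bottleneck 9, flow now 13.
Augment Well→v4→Ref: bottleneck 11, flow now 24.
Augment Well→v1→v2→Ref: bottleneck 3, flow now 27.
No augmenting path remains; maximum flow = 27.
In the residual graph, reachable from Well: {Well, v3}.
Min-cut edges: Well→v1 (7), Well→v2 (9), Well→v4 (11); capacity 7 + 9 + 11 = 27.
This cut is saturated, so no flow can exceed 27.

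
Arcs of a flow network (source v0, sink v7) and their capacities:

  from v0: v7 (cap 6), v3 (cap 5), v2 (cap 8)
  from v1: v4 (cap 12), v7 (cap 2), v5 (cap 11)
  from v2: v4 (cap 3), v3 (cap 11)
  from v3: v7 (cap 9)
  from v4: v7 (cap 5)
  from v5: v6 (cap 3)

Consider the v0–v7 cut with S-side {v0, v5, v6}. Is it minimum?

No — its capacity is 19, but the minimum cut has capacity 18.

Given cut capacity: 8 + 5 + 6 = 19.
Augment v0→v7: bottleneck 6, flow now 6.
Augment v0→v3→v7: bottleneck 5, flow now 11.
Augment v0→v2→v3→v7: bottleneck 4, flow now 15.
Augment v0→v2→v4→v7: bottleneck 3, flow now 18.
No augmenting path remains; maximum flow = 18.
In the residual graph, reachable from v0: {v0, v2, v3}.
Min-cut edges: v0→v7 (6), v2→v4 (3), v3→v7 (9); capacity 6 + 3 + 9 = 18.
Cut capacity 19 exceeds the max flow 18, so it is not minimum.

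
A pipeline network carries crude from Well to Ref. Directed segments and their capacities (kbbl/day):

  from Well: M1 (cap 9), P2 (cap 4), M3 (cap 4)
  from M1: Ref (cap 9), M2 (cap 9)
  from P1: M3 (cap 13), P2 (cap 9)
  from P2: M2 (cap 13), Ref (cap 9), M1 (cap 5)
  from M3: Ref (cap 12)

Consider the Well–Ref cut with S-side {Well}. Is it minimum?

Yes — it is a minimum cut (capacity 17).

Given cut capacity: 9 + 4 + 4 = 17.
Augment Well→M1→Ref: bottleneck 9, flow now 9.
Augment Well→P2→Ref: bottleneck 4, flow now 13.
Augment Well→M3→Ref: bottleneck 4, flow now 17.
No augmenting path remains; maximum flow = 17.
Cut capacity 17 equals the max flow, so it is a minimum cut.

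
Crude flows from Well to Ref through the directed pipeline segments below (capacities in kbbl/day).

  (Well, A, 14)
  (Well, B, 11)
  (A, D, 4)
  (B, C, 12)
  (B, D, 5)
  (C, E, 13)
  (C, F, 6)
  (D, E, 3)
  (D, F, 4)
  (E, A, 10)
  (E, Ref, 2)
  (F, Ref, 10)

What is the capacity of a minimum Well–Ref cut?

12

Augment Well→A→D→E→Ref: bottleneck 2, flow now 2.
Augment Well→A→D→F→Ref: bottleneck 2, flow now 4.
Augment Well→B→C→F→Ref: bottleneck 6, flow now 10.
Augment Well→B→D→F→Ref: bottleneck 2, flow now 12.
No augmenting path remains; maximum flow = 12.
By max-flow min-cut, the minimum cut capacity equals the max flow.
In the residual graph, reachable from Well: {Well, A, B, C, D, E}.
Min-cut edges: C→F (6), D→F (4), E→Ref (2); capacity 6 + 4 + 2 = 12.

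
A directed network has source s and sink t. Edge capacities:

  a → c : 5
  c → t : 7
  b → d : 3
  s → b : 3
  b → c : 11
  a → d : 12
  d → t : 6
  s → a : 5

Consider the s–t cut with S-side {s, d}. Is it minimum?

No — its capacity is 14, but the minimum cut has capacity 8.

Given cut capacity: 5 + 3 + 6 = 14.
Augment s→a→c→t: bottleneck 5, flow now 5.
Augment s→b→c→t: bottleneck 2, flow now 7.
Augment s→b→d→t: bottleneck 1, flow now 8.
No augmenting path remains; maximum flow = 8.
In the residual graph, reachable from s: {s}.
Min-cut edges: s→a (5), s→b (3); capacity 5 + 3 = 8.
Cut capacity 14 exceeds the max flow 8, so it is not minimum.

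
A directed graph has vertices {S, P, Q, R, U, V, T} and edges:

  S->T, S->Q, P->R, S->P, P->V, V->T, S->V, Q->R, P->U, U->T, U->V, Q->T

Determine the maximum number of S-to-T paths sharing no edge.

Assign every edge capacity 1; by Menger, the answer equals the max flow.
Path S→T (+1); total 1.
Path S→Q→T (+1); total 2.
Path S→V→T (+1); total 3.
Path S→P→U→T (+1); total 4.
No residual S→T path; max flow = 4.
Certifying cut of size 4: {S→P, S→Q, S→T, S→V}.

4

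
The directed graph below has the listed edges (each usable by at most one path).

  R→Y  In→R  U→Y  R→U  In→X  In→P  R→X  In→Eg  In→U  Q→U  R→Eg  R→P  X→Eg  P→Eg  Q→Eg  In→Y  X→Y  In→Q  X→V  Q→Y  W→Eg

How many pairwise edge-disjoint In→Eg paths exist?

5

Assign every edge capacity 1; by Menger, the answer equals the max flow.
Path In→Eg (+1); total 1.
Path In→P→Eg (+1); total 2.
Path In→Q→Eg (+1); total 3.
Path In→R→Eg (+1); total 4.
Path In→X→Eg (+1); total 5.
No residual In→Eg path; max flow = 5.
Certifying cut of size 5: {In→Eg, In→P, In→Q, In→R, In→X}.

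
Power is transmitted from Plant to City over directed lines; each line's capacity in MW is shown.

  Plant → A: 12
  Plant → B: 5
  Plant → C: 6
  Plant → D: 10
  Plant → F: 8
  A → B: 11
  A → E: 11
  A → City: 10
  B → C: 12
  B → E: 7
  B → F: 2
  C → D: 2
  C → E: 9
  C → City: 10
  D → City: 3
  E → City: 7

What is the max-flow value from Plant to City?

26

Augment Plant→A→City: bottleneck 10, flow now 10.
Augment Plant→C→City: bottleneck 6, flow now 16.
Augment Plant→D→City: bottleneck 3, flow now 19.
Augment Plant→A→E→City: bottleneck 2, flow now 21.
Augment Plant→B→C→City: bottleneck 4, flow now 25.
Augment Plant→B→E→City: bottleneck 1, flow now 26.
No augmenting path remains; maximum flow = 26.
In the residual graph, reachable from Plant: {Plant, D, F}.
Min-cut edges: Plant→A (12), Plant→B (5), Plant→C (6), D→City (3); capacity 12 + 5 + 6 + 3 = 26.
This cut is saturated, so no flow can exceed 26.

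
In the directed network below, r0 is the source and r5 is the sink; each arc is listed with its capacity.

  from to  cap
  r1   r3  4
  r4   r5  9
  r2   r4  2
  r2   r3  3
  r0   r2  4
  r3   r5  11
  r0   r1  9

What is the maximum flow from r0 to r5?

Augment r0→r1→r3→r5: bottleneck 4, flow now 4.
Augment r0→r2→r3→r5: bottleneck 3, flow now 7.
Augment r0→r2→r4→r5: bottleneck 1, flow now 8.
No augmenting path remains; maximum flow = 8.
In the residual graph, reachable from r0: {r0, r1}.
Min-cut edges: r0→r2 (4), r1→r3 (4); capacity 4 + 4 = 8.
This cut is saturated, so no flow can exceed 8.

8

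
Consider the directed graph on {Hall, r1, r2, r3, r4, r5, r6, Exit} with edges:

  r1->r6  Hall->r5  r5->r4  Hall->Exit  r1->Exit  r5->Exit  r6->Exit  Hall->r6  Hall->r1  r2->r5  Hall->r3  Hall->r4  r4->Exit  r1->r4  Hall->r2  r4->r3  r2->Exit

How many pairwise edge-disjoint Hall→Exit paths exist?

Assign every edge capacity 1; by Menger, the answer equals the max flow.
Path Hall→Exit (+1); total 1.
Path Hall→r1→Exit (+1); total 2.
Path Hall→r2→Exit (+1); total 3.
Path Hall→r4→Exit (+1); total 4.
Path Hall→r5→Exit (+1); total 5.
Path Hall→r6→Exit (+1); total 6.
No residual Hall→Exit path; max flow = 6.
Certifying cut of size 6: {Hall→Exit, Hall→r1, Hall→r2, Hall→r4, Hall→r5, Hall→r6}.

6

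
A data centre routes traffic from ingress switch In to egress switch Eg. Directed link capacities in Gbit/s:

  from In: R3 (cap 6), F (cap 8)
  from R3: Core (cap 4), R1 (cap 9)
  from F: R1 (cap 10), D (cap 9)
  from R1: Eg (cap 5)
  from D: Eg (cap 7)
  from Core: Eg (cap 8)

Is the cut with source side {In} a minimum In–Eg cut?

Given cut capacity: 6 + 8 = 14.
Augment In→R3→R1→Eg: bottleneck 5, flow now 5.
Augment In→R3→Core→Eg: bottleneck 1, flow now 6.
Augment In→F→D→Eg: bottleneck 7, flow now 13.
Augment In→F→R1→R3→Core→Eg: bottleneck 1, flow now 14. (uses reverse residual edge)
No augmenting path remains; maximum flow = 14.
Cut capacity 14 equals the max flow, so it is a minimum cut.

Yes — it is a minimum cut (capacity 14).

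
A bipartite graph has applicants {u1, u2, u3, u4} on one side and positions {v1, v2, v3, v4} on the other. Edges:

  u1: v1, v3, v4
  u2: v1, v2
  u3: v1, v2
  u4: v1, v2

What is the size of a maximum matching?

3

Unit-capacity flow: source→left, listed edges, right→sink; max matching = max flow.
Augmenting path u1→v1 (+1); matched 1.
Augmenting path u2→v2 (+1); matched 2.
Augmenting path u3→v1→u1→v3 (+1); matched 3.
No augmenting path remains; maximum matching = 3.
König certificate: {u1, v1, v2} is a vertex cover of size 3 (every listed pair touches it), so no matching can be larger.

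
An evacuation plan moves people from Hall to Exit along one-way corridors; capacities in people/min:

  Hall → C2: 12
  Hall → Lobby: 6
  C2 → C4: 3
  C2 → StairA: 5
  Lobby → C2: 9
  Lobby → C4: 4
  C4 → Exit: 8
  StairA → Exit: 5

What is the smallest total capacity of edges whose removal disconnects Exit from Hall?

12

Augment Hall→C2→C4→Exit: bottleneck 3, flow now 3.
Augment Hall→C2→StairA→Exit: bottleneck 5, flow now 8.
Augment Hall→Lobby→C4→Exit: bottleneck 4, flow now 12.
No augmenting path remains; maximum flow = 12.
By max-flow min-cut, the minimum cut capacity equals the max flow.
In the residual graph, reachable from Hall: {Hall, C2, Lobby}.
Min-cut edges: C2→C4 (3), C2→StairA (5), Lobby→C4 (4); capacity 3 + 5 + 4 = 12.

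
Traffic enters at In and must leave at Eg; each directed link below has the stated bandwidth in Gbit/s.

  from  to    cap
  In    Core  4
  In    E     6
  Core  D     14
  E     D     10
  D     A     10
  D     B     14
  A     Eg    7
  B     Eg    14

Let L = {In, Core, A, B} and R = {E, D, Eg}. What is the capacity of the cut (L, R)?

41

Edges leaving {In, Core, A, B}: In→E (6), Core→D (14), A→Eg (7), B→Eg (14).
Cut capacity = 6 + 14 + 7 + 14 = 41.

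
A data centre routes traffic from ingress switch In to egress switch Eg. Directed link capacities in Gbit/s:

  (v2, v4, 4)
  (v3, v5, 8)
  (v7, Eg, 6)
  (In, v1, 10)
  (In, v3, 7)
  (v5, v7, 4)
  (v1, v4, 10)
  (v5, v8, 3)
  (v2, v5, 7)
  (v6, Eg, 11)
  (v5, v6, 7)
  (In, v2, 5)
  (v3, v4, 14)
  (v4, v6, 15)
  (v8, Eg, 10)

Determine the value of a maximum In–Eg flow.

Augment In→v1→v4→v6→Eg: bottleneck 10, flow now 10.
Augment In→v2→v4→v6→Eg: bottleneck 1, flow now 11.
Augment In→v2→v5→v7→Eg: bottleneck 4, flow now 15.
Augment In→v3→v5→v8→Eg: bottleneck 3, flow now 18.
No augmenting path remains; maximum flow = 18.
In the residual graph, reachable from In: {In, v1, v2, v3, v4, v5, v6}.
Min-cut edges: v5→v7 (4), v5→v8 (3), v6→Eg (11); capacity 4 + 3 + 11 = 18.
This cut is saturated, so no flow can exceed 18.

18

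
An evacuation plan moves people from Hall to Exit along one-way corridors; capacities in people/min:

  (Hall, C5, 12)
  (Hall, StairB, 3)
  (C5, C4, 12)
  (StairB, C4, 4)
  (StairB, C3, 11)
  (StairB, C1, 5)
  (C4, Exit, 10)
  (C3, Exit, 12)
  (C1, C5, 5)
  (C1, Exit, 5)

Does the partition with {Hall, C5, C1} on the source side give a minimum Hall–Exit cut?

No — its capacity is 20, but the minimum cut has capacity 13.

Given cut capacity: 3 + 12 + 5 = 20.
Augment Hall→C5→C4→Exit: bottleneck 10, flow now 10.
Augment Hall→StairB→C3→Exit: bottleneck 3, flow now 13.
No augmenting path remains; maximum flow = 13.
In the residual graph, reachable from Hall: {Hall, C5, C4}.
Min-cut edges: Hall→StairB (3), C4→Exit (10); capacity 3 + 10 = 13.
Cut capacity 20 exceeds the max flow 13, so it is not minimum.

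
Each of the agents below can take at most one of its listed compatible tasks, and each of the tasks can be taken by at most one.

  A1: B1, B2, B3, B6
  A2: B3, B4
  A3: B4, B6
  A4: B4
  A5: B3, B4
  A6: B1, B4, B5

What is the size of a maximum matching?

5

Unit-capacity flow: source→left, listed edges, right→sink; max matching = max flow.
Augmenting path A1→B1 (+1); matched 1.
Augmenting path A2→B3 (+1); matched 2.
Augmenting path A3→B4 (+1); matched 3.
Augmenting path A6→B5 (+1); matched 4.
Augmenting path A4→B4→A3→B6 (+1); matched 5.
No augmenting path remains; maximum matching = 5.
König certificate: {A1, A3, A6, B3, B4} is a vertex cover of size 5 (every listed pair touches it), so no matching can be larger.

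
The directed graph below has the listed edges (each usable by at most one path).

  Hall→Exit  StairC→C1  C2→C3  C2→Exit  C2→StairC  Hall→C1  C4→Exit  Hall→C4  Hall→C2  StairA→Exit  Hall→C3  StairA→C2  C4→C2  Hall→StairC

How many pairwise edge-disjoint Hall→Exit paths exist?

3

Assign every edge capacity 1; by Menger, the answer equals the max flow.
Path Hall→Exit (+1); total 1.
Path Hall→C4→Exit (+1); total 2.
Path Hall→C2→Exit (+1); total 3.
No residual Hall→Exit path; max flow = 3.
Certifying cut of size 3: {Hall→C2, Hall→C4, Hall→Exit}.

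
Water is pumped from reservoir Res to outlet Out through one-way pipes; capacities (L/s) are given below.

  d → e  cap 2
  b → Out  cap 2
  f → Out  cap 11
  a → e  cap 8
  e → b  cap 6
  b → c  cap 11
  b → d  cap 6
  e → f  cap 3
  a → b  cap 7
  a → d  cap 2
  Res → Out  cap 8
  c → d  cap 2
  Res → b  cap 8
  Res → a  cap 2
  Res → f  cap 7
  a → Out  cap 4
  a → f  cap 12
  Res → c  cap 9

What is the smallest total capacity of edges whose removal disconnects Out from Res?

21

Augment Res→Out: bottleneck 8, flow now 8.
Augment Res→a→Out: bottleneck 2, flow now 10.
Augment Res→b→Out: bottleneck 2, flow now 12.
Augment Res→f→Out: bottleneck 7, flow now 19.
Augment Res→b→d→e→f→Out: bottleneck 2, flow now 21.
No augmenting path remains; maximum flow = 21.
By max-flow min-cut, the minimum cut capacity equals the max flow.
In the residual graph, reachable from Res: {Res, b, c, d}.
Min-cut edges: Res→a (2), Res→f (7), Res→Out (8), b→Out (2), d→e (2); capacity 2 + 7 + 8 + 2 + 2 = 21.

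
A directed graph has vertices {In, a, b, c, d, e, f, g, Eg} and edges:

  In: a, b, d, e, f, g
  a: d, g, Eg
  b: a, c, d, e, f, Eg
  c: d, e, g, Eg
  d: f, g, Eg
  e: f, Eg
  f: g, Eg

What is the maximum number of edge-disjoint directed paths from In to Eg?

5

Assign every edge capacity 1; by Menger, the answer equals the max flow.
Path In→a→Eg (+1); total 1.
Path In→b→Eg (+1); total 2.
Path In→d→Eg (+1); total 3.
Path In→e→Eg (+1); total 4.
Path In→f→Eg (+1); total 5.
No residual In→Eg path; max flow = 5.
Certifying cut of size 5: {In→a, In→b, In→d, In→e, In→f}.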